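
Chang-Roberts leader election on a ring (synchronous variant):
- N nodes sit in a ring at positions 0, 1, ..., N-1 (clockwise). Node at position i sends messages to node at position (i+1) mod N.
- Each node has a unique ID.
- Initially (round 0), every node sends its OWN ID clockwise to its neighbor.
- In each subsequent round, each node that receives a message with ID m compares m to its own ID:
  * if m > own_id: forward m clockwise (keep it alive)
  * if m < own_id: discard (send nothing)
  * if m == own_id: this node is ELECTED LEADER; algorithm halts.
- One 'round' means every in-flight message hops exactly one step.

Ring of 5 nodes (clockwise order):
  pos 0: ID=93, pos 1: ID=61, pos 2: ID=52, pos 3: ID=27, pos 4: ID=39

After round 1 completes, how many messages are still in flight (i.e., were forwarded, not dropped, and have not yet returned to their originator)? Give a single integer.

Answer: 3

Derivation:
Round 1: pos1(id61) recv 93: fwd; pos2(id52) recv 61: fwd; pos3(id27) recv 52: fwd; pos4(id39) recv 27: drop; pos0(id93) recv 39: drop
After round 1: 3 messages still in flight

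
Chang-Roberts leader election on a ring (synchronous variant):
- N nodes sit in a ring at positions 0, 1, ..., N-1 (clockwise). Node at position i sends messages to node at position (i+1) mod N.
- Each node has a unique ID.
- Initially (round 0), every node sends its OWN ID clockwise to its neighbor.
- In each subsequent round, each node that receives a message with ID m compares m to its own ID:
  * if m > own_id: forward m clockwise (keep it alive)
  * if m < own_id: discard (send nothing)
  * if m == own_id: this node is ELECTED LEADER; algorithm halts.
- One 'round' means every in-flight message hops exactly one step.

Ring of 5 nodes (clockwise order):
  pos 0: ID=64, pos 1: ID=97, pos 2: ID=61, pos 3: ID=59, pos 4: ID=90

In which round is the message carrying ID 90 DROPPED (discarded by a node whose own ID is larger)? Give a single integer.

Answer: 2

Derivation:
Round 1: pos1(id97) recv 64: drop; pos2(id61) recv 97: fwd; pos3(id59) recv 61: fwd; pos4(id90) recv 59: drop; pos0(id64) recv 90: fwd
Round 2: pos3(id59) recv 97: fwd; pos4(id90) recv 61: drop; pos1(id97) recv 90: drop
Round 3: pos4(id90) recv 97: fwd
Round 4: pos0(id64) recv 97: fwd
Round 5: pos1(id97) recv 97: ELECTED
Message ID 90 originates at pos 4; dropped at pos 1 in round 2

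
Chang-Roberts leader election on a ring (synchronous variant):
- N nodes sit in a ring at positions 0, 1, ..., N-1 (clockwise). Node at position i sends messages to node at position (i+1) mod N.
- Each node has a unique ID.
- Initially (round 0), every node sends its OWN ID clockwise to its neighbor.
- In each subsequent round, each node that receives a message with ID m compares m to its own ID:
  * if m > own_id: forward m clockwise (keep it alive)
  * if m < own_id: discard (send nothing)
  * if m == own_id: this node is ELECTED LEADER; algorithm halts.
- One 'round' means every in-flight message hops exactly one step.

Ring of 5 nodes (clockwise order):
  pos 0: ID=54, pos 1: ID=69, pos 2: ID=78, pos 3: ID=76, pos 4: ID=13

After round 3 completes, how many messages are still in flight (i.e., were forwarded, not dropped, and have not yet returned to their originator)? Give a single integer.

Answer: 2

Derivation:
Round 1: pos1(id69) recv 54: drop; pos2(id78) recv 69: drop; pos3(id76) recv 78: fwd; pos4(id13) recv 76: fwd; pos0(id54) recv 13: drop
Round 2: pos4(id13) recv 78: fwd; pos0(id54) recv 76: fwd
Round 3: pos0(id54) recv 78: fwd; pos1(id69) recv 76: fwd
After round 3: 2 messages still in flight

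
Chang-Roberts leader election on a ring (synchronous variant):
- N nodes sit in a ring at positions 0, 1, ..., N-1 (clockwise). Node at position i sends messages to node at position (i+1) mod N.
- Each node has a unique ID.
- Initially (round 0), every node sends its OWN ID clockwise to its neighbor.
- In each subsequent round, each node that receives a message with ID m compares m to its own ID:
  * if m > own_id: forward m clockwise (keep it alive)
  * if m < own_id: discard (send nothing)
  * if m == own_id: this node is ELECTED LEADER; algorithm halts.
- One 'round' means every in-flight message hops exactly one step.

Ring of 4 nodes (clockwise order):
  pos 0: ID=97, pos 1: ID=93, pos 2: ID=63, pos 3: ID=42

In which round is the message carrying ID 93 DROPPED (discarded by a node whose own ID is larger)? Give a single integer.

Round 1: pos1(id93) recv 97: fwd; pos2(id63) recv 93: fwd; pos3(id42) recv 63: fwd; pos0(id97) recv 42: drop
Round 2: pos2(id63) recv 97: fwd; pos3(id42) recv 93: fwd; pos0(id97) recv 63: drop
Round 3: pos3(id42) recv 97: fwd; pos0(id97) recv 93: drop
Round 4: pos0(id97) recv 97: ELECTED
Message ID 93 originates at pos 1; dropped at pos 0 in round 3

Answer: 3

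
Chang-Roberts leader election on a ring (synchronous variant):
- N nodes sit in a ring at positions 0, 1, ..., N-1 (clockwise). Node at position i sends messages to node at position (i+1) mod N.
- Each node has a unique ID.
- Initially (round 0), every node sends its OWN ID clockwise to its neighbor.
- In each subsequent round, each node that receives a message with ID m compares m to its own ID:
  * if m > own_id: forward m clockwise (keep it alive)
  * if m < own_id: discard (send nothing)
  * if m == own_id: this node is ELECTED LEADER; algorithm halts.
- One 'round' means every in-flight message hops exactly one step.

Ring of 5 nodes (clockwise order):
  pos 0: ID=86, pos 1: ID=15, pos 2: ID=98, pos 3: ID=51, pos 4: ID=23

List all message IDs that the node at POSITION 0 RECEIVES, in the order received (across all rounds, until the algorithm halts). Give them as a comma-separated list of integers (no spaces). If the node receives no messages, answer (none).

Round 1: pos1(id15) recv 86: fwd; pos2(id98) recv 15: drop; pos3(id51) recv 98: fwd; pos4(id23) recv 51: fwd; pos0(id86) recv 23: drop
Round 2: pos2(id98) recv 86: drop; pos4(id23) recv 98: fwd; pos0(id86) recv 51: drop
Round 3: pos0(id86) recv 98: fwd
Round 4: pos1(id15) recv 98: fwd
Round 5: pos2(id98) recv 98: ELECTED

Answer: 23,51,98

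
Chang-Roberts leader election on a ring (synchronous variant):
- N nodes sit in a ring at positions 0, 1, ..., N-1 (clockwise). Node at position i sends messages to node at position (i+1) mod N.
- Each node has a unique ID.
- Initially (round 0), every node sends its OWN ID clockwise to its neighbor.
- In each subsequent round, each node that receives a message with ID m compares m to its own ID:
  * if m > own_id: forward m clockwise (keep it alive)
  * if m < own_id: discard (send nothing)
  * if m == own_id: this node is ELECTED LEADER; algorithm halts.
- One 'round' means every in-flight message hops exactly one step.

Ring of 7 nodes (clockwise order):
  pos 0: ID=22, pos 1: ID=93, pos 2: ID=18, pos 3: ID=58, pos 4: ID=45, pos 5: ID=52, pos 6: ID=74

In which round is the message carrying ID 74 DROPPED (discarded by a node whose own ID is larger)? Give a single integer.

Answer: 2

Derivation:
Round 1: pos1(id93) recv 22: drop; pos2(id18) recv 93: fwd; pos3(id58) recv 18: drop; pos4(id45) recv 58: fwd; pos5(id52) recv 45: drop; pos6(id74) recv 52: drop; pos0(id22) recv 74: fwd
Round 2: pos3(id58) recv 93: fwd; pos5(id52) recv 58: fwd; pos1(id93) recv 74: drop
Round 3: pos4(id45) recv 93: fwd; pos6(id74) recv 58: drop
Round 4: pos5(id52) recv 93: fwd
Round 5: pos6(id74) recv 93: fwd
Round 6: pos0(id22) recv 93: fwd
Round 7: pos1(id93) recv 93: ELECTED
Message ID 74 originates at pos 6; dropped at pos 1 in round 2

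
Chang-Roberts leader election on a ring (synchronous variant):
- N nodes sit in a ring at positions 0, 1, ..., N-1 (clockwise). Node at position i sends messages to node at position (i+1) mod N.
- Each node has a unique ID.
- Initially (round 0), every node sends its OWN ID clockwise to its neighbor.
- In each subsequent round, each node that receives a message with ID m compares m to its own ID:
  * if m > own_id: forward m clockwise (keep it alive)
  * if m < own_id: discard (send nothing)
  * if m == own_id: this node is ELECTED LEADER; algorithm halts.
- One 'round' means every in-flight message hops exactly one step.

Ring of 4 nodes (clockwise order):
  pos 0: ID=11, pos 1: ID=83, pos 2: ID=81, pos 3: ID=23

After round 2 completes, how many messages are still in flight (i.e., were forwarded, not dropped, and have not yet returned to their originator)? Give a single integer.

Answer: 2

Derivation:
Round 1: pos1(id83) recv 11: drop; pos2(id81) recv 83: fwd; pos3(id23) recv 81: fwd; pos0(id11) recv 23: fwd
Round 2: pos3(id23) recv 83: fwd; pos0(id11) recv 81: fwd; pos1(id83) recv 23: drop
After round 2: 2 messages still in flight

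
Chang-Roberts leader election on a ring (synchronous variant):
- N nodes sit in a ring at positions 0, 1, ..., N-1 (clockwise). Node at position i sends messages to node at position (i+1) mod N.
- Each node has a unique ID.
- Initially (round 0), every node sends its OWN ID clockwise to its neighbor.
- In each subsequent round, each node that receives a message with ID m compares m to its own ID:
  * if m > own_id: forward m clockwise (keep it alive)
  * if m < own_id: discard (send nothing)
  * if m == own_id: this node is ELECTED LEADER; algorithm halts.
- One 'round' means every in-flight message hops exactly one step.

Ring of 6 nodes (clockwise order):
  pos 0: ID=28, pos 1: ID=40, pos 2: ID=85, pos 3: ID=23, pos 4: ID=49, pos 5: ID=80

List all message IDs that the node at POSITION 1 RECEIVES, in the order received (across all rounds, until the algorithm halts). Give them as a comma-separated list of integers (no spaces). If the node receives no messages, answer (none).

Answer: 28,80,85

Derivation:
Round 1: pos1(id40) recv 28: drop; pos2(id85) recv 40: drop; pos3(id23) recv 85: fwd; pos4(id49) recv 23: drop; pos5(id80) recv 49: drop; pos0(id28) recv 80: fwd
Round 2: pos4(id49) recv 85: fwd; pos1(id40) recv 80: fwd
Round 3: pos5(id80) recv 85: fwd; pos2(id85) recv 80: drop
Round 4: pos0(id28) recv 85: fwd
Round 5: pos1(id40) recv 85: fwd
Round 6: pos2(id85) recv 85: ELECTED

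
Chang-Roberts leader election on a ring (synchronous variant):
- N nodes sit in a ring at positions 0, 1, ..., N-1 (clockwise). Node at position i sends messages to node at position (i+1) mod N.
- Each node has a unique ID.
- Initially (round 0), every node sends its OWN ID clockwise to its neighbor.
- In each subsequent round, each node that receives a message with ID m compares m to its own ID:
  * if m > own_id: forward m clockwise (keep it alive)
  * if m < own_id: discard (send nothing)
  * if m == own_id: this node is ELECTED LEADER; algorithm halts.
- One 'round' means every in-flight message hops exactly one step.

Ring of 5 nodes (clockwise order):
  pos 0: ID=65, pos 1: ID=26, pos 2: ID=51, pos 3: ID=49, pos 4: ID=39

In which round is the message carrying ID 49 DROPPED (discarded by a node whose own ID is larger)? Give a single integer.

Round 1: pos1(id26) recv 65: fwd; pos2(id51) recv 26: drop; pos3(id49) recv 51: fwd; pos4(id39) recv 49: fwd; pos0(id65) recv 39: drop
Round 2: pos2(id51) recv 65: fwd; pos4(id39) recv 51: fwd; pos0(id65) recv 49: drop
Round 3: pos3(id49) recv 65: fwd; pos0(id65) recv 51: drop
Round 4: pos4(id39) recv 65: fwd
Round 5: pos0(id65) recv 65: ELECTED
Message ID 49 originates at pos 3; dropped at pos 0 in round 2

Answer: 2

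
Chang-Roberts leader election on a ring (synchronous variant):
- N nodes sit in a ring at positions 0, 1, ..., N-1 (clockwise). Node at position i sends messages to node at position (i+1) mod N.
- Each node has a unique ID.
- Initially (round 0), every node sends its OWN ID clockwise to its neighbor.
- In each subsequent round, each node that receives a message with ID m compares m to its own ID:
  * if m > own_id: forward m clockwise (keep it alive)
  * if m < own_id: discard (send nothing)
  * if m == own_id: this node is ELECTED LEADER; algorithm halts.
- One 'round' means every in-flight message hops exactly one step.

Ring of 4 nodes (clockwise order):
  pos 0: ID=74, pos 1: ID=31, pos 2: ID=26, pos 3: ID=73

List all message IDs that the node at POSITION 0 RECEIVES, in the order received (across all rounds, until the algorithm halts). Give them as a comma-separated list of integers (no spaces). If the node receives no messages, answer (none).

Round 1: pos1(id31) recv 74: fwd; pos2(id26) recv 31: fwd; pos3(id73) recv 26: drop; pos0(id74) recv 73: drop
Round 2: pos2(id26) recv 74: fwd; pos3(id73) recv 31: drop
Round 3: pos3(id73) recv 74: fwd
Round 4: pos0(id74) recv 74: ELECTED

Answer: 73,74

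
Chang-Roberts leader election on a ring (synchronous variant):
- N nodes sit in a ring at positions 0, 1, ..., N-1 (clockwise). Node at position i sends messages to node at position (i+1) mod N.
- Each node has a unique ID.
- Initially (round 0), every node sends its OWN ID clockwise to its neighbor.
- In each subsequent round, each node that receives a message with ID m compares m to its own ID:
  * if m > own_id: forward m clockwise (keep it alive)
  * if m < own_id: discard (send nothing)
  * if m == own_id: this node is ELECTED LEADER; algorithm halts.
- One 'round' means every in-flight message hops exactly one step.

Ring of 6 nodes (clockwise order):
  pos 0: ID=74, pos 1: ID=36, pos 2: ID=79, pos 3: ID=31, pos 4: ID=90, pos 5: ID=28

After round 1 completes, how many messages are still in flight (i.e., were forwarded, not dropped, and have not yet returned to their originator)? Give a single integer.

Round 1: pos1(id36) recv 74: fwd; pos2(id79) recv 36: drop; pos3(id31) recv 79: fwd; pos4(id90) recv 31: drop; pos5(id28) recv 90: fwd; pos0(id74) recv 28: drop
After round 1: 3 messages still in flight

Answer: 3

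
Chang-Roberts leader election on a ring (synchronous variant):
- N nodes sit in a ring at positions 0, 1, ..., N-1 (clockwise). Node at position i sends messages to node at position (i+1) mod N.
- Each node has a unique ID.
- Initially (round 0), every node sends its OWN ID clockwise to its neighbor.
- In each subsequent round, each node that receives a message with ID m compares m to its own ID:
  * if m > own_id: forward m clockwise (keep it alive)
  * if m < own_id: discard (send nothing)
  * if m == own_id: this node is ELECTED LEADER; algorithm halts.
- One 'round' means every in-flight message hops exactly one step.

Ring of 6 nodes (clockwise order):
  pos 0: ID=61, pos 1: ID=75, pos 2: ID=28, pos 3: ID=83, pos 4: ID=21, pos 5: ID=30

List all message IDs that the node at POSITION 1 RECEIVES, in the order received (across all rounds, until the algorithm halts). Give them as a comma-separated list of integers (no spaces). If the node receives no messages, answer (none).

Round 1: pos1(id75) recv 61: drop; pos2(id28) recv 75: fwd; pos3(id83) recv 28: drop; pos4(id21) recv 83: fwd; pos5(id30) recv 21: drop; pos0(id61) recv 30: drop
Round 2: pos3(id83) recv 75: drop; pos5(id30) recv 83: fwd
Round 3: pos0(id61) recv 83: fwd
Round 4: pos1(id75) recv 83: fwd
Round 5: pos2(id28) recv 83: fwd
Round 6: pos3(id83) recv 83: ELECTED

Answer: 61,83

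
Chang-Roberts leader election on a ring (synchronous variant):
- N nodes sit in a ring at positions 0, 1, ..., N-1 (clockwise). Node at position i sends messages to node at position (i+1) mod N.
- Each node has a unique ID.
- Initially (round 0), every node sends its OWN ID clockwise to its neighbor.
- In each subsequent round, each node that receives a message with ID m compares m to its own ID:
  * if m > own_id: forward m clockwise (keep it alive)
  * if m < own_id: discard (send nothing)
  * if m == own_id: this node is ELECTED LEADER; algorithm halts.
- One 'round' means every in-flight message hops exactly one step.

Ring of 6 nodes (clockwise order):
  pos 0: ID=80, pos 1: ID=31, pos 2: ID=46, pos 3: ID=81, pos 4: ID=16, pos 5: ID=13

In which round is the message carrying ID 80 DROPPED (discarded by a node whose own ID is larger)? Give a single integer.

Answer: 3

Derivation:
Round 1: pos1(id31) recv 80: fwd; pos2(id46) recv 31: drop; pos3(id81) recv 46: drop; pos4(id16) recv 81: fwd; pos5(id13) recv 16: fwd; pos0(id80) recv 13: drop
Round 2: pos2(id46) recv 80: fwd; pos5(id13) recv 81: fwd; pos0(id80) recv 16: drop
Round 3: pos3(id81) recv 80: drop; pos0(id80) recv 81: fwd
Round 4: pos1(id31) recv 81: fwd
Round 5: pos2(id46) recv 81: fwd
Round 6: pos3(id81) recv 81: ELECTED
Message ID 80 originates at pos 0; dropped at pos 3 in round 3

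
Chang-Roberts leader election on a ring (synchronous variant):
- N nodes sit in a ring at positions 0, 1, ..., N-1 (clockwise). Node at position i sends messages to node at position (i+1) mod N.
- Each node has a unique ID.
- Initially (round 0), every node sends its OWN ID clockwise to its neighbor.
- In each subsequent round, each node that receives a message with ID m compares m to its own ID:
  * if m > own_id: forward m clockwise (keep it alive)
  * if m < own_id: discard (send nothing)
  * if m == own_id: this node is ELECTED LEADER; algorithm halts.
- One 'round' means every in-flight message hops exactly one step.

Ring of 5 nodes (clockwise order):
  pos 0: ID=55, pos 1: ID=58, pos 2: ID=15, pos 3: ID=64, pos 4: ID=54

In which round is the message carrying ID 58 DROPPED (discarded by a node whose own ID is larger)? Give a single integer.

Answer: 2

Derivation:
Round 1: pos1(id58) recv 55: drop; pos2(id15) recv 58: fwd; pos3(id64) recv 15: drop; pos4(id54) recv 64: fwd; pos0(id55) recv 54: drop
Round 2: pos3(id64) recv 58: drop; pos0(id55) recv 64: fwd
Round 3: pos1(id58) recv 64: fwd
Round 4: pos2(id15) recv 64: fwd
Round 5: pos3(id64) recv 64: ELECTED
Message ID 58 originates at pos 1; dropped at pos 3 in round 2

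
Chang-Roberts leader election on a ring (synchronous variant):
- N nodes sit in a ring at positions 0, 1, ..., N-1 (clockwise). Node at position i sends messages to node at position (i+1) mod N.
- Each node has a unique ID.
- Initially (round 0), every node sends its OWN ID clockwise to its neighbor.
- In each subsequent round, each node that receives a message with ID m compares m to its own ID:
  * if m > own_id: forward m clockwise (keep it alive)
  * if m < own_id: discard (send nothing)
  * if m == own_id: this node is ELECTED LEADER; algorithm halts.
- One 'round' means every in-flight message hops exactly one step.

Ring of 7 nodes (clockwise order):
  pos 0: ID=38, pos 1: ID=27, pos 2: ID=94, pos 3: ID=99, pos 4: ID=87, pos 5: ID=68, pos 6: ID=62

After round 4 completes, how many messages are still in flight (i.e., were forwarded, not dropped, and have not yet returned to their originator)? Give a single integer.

Round 1: pos1(id27) recv 38: fwd; pos2(id94) recv 27: drop; pos3(id99) recv 94: drop; pos4(id87) recv 99: fwd; pos5(id68) recv 87: fwd; pos6(id62) recv 68: fwd; pos0(id38) recv 62: fwd
Round 2: pos2(id94) recv 38: drop; pos5(id68) recv 99: fwd; pos6(id62) recv 87: fwd; pos0(id38) recv 68: fwd; pos1(id27) recv 62: fwd
Round 3: pos6(id62) recv 99: fwd; pos0(id38) recv 87: fwd; pos1(id27) recv 68: fwd; pos2(id94) recv 62: drop
Round 4: pos0(id38) recv 99: fwd; pos1(id27) recv 87: fwd; pos2(id94) recv 68: drop
After round 4: 2 messages still in flight

Answer: 2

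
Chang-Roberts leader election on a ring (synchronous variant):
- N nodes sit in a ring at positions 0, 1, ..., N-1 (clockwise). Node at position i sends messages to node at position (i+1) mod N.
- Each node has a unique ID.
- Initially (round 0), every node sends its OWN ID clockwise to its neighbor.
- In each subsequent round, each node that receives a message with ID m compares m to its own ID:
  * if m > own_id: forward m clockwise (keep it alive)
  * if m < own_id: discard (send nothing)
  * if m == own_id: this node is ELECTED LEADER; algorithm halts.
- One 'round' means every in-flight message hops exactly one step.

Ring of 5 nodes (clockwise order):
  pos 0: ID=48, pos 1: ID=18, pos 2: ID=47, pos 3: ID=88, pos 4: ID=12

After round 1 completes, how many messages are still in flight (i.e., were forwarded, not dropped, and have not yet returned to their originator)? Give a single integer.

Answer: 2

Derivation:
Round 1: pos1(id18) recv 48: fwd; pos2(id47) recv 18: drop; pos3(id88) recv 47: drop; pos4(id12) recv 88: fwd; pos0(id48) recv 12: drop
After round 1: 2 messages still in flight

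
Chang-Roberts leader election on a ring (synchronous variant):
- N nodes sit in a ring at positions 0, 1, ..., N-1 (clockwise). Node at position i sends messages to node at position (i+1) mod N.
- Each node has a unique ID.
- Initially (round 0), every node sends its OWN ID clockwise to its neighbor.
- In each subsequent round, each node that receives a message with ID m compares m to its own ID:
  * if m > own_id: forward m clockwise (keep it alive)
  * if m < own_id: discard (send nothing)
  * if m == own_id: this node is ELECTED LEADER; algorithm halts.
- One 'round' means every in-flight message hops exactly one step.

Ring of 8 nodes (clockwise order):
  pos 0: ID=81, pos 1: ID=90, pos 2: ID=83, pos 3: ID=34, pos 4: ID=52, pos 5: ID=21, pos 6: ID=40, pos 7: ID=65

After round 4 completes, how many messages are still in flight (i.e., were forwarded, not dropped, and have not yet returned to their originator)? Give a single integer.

Round 1: pos1(id90) recv 81: drop; pos2(id83) recv 90: fwd; pos3(id34) recv 83: fwd; pos4(id52) recv 34: drop; pos5(id21) recv 52: fwd; pos6(id40) recv 21: drop; pos7(id65) recv 40: drop; pos0(id81) recv 65: drop
Round 2: pos3(id34) recv 90: fwd; pos4(id52) recv 83: fwd; pos6(id40) recv 52: fwd
Round 3: pos4(id52) recv 90: fwd; pos5(id21) recv 83: fwd; pos7(id65) recv 52: drop
Round 4: pos5(id21) recv 90: fwd; pos6(id40) recv 83: fwd
After round 4: 2 messages still in flight

Answer: 2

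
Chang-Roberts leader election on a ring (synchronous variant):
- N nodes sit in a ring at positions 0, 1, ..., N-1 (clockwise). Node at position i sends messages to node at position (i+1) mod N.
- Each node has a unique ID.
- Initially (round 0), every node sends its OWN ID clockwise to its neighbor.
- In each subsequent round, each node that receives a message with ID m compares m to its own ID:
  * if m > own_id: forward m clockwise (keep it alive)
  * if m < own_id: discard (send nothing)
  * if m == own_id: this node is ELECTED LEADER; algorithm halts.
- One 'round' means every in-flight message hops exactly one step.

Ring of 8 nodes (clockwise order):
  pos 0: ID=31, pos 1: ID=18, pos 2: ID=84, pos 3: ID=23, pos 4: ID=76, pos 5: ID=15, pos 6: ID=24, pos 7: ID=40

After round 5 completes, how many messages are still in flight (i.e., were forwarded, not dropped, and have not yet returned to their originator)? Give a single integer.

Round 1: pos1(id18) recv 31: fwd; pos2(id84) recv 18: drop; pos3(id23) recv 84: fwd; pos4(id76) recv 23: drop; pos5(id15) recv 76: fwd; pos6(id24) recv 15: drop; pos7(id40) recv 24: drop; pos0(id31) recv 40: fwd
Round 2: pos2(id84) recv 31: drop; pos4(id76) recv 84: fwd; pos6(id24) recv 76: fwd; pos1(id18) recv 40: fwd
Round 3: pos5(id15) recv 84: fwd; pos7(id40) recv 76: fwd; pos2(id84) recv 40: drop
Round 4: pos6(id24) recv 84: fwd; pos0(id31) recv 76: fwd
Round 5: pos7(id40) recv 84: fwd; pos1(id18) recv 76: fwd
After round 5: 2 messages still in flight

Answer: 2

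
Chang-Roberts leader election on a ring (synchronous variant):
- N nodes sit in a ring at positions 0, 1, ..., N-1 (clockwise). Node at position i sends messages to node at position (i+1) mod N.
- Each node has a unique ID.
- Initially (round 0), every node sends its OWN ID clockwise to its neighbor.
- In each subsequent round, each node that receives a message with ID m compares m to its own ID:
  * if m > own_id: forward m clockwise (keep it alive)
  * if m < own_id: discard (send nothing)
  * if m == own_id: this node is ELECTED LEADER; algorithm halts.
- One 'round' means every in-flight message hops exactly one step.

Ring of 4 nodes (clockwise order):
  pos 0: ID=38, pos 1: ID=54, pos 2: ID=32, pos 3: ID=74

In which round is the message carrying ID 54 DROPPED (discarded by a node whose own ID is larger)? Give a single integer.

Answer: 2

Derivation:
Round 1: pos1(id54) recv 38: drop; pos2(id32) recv 54: fwd; pos3(id74) recv 32: drop; pos0(id38) recv 74: fwd
Round 2: pos3(id74) recv 54: drop; pos1(id54) recv 74: fwd
Round 3: pos2(id32) recv 74: fwd
Round 4: pos3(id74) recv 74: ELECTED
Message ID 54 originates at pos 1; dropped at pos 3 in round 2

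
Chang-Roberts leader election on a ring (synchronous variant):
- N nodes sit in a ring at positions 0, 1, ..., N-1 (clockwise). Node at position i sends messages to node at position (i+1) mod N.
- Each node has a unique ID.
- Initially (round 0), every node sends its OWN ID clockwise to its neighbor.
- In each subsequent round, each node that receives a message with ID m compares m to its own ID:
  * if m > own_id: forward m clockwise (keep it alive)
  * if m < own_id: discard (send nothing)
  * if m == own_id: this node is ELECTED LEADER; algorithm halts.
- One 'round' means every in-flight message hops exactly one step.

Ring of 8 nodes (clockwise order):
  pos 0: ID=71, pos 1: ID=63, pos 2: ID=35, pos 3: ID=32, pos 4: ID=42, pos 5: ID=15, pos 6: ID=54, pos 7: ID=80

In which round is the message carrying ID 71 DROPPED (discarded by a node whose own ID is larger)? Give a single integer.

Answer: 7

Derivation:
Round 1: pos1(id63) recv 71: fwd; pos2(id35) recv 63: fwd; pos3(id32) recv 35: fwd; pos4(id42) recv 32: drop; pos5(id15) recv 42: fwd; pos6(id54) recv 15: drop; pos7(id80) recv 54: drop; pos0(id71) recv 80: fwd
Round 2: pos2(id35) recv 71: fwd; pos3(id32) recv 63: fwd; pos4(id42) recv 35: drop; pos6(id54) recv 42: drop; pos1(id63) recv 80: fwd
Round 3: pos3(id32) recv 71: fwd; pos4(id42) recv 63: fwd; pos2(id35) recv 80: fwd
Round 4: pos4(id42) recv 71: fwd; pos5(id15) recv 63: fwd; pos3(id32) recv 80: fwd
Round 5: pos5(id15) recv 71: fwd; pos6(id54) recv 63: fwd; pos4(id42) recv 80: fwd
Round 6: pos6(id54) recv 71: fwd; pos7(id80) recv 63: drop; pos5(id15) recv 80: fwd
Round 7: pos7(id80) recv 71: drop; pos6(id54) recv 80: fwd
Round 8: pos7(id80) recv 80: ELECTED
Message ID 71 originates at pos 0; dropped at pos 7 in round 7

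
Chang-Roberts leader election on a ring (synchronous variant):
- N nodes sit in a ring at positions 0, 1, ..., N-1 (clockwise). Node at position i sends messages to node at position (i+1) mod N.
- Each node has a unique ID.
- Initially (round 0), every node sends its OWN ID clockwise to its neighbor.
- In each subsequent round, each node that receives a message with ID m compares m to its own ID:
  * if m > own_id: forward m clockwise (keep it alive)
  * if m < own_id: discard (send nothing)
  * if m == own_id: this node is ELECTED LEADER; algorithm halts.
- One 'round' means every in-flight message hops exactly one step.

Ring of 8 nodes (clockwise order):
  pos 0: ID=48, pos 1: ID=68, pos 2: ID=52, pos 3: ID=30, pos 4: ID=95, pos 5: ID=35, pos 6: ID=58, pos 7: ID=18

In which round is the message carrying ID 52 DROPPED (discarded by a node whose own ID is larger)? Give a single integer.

Answer: 2

Derivation:
Round 1: pos1(id68) recv 48: drop; pos2(id52) recv 68: fwd; pos3(id30) recv 52: fwd; pos4(id95) recv 30: drop; pos5(id35) recv 95: fwd; pos6(id58) recv 35: drop; pos7(id18) recv 58: fwd; pos0(id48) recv 18: drop
Round 2: pos3(id30) recv 68: fwd; pos4(id95) recv 52: drop; pos6(id58) recv 95: fwd; pos0(id48) recv 58: fwd
Round 3: pos4(id95) recv 68: drop; pos7(id18) recv 95: fwd; pos1(id68) recv 58: drop
Round 4: pos0(id48) recv 95: fwd
Round 5: pos1(id68) recv 95: fwd
Round 6: pos2(id52) recv 95: fwd
Round 7: pos3(id30) recv 95: fwd
Round 8: pos4(id95) recv 95: ELECTED
Message ID 52 originates at pos 2; dropped at pos 4 in round 2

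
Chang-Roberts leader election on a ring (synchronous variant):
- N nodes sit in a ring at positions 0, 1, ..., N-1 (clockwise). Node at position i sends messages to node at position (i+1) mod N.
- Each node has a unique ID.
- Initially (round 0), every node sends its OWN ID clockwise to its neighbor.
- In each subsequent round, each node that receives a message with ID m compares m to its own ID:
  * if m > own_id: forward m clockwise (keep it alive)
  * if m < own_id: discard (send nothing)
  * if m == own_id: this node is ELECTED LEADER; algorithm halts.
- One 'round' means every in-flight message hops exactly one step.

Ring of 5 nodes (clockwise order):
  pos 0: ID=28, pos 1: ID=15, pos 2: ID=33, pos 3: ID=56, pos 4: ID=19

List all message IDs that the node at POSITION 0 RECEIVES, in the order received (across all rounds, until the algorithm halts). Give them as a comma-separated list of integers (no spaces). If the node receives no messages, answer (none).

Answer: 19,56

Derivation:
Round 1: pos1(id15) recv 28: fwd; pos2(id33) recv 15: drop; pos3(id56) recv 33: drop; pos4(id19) recv 56: fwd; pos0(id28) recv 19: drop
Round 2: pos2(id33) recv 28: drop; pos0(id28) recv 56: fwd
Round 3: pos1(id15) recv 56: fwd
Round 4: pos2(id33) recv 56: fwd
Round 5: pos3(id56) recv 56: ELECTED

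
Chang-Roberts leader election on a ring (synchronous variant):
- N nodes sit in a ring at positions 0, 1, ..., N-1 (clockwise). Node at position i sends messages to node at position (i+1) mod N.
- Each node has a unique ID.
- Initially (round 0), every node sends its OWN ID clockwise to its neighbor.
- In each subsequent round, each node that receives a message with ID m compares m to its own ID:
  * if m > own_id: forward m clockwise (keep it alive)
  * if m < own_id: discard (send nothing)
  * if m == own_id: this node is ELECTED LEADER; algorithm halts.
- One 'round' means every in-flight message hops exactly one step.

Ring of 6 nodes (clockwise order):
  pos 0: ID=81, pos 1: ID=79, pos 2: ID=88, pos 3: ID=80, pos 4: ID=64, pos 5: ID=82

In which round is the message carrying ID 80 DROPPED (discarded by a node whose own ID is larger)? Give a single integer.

Round 1: pos1(id79) recv 81: fwd; pos2(id88) recv 79: drop; pos3(id80) recv 88: fwd; pos4(id64) recv 80: fwd; pos5(id82) recv 64: drop; pos0(id81) recv 82: fwd
Round 2: pos2(id88) recv 81: drop; pos4(id64) recv 88: fwd; pos5(id82) recv 80: drop; pos1(id79) recv 82: fwd
Round 3: pos5(id82) recv 88: fwd; pos2(id88) recv 82: drop
Round 4: pos0(id81) recv 88: fwd
Round 5: pos1(id79) recv 88: fwd
Round 6: pos2(id88) recv 88: ELECTED
Message ID 80 originates at pos 3; dropped at pos 5 in round 2

Answer: 2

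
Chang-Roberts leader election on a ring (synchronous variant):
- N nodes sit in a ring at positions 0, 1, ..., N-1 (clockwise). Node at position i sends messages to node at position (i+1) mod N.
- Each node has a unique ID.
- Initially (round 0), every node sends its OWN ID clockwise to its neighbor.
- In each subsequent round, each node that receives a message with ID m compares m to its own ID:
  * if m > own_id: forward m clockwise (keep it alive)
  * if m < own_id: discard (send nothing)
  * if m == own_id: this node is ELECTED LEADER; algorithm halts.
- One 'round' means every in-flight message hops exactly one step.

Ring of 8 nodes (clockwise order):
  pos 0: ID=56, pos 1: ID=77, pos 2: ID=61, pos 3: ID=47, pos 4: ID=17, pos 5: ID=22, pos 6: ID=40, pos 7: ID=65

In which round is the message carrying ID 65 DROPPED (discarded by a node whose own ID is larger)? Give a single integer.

Round 1: pos1(id77) recv 56: drop; pos2(id61) recv 77: fwd; pos3(id47) recv 61: fwd; pos4(id17) recv 47: fwd; pos5(id22) recv 17: drop; pos6(id40) recv 22: drop; pos7(id65) recv 40: drop; pos0(id56) recv 65: fwd
Round 2: pos3(id47) recv 77: fwd; pos4(id17) recv 61: fwd; pos5(id22) recv 47: fwd; pos1(id77) recv 65: drop
Round 3: pos4(id17) recv 77: fwd; pos5(id22) recv 61: fwd; pos6(id40) recv 47: fwd
Round 4: pos5(id22) recv 77: fwd; pos6(id40) recv 61: fwd; pos7(id65) recv 47: drop
Round 5: pos6(id40) recv 77: fwd; pos7(id65) recv 61: drop
Round 6: pos7(id65) recv 77: fwd
Round 7: pos0(id56) recv 77: fwd
Round 8: pos1(id77) recv 77: ELECTED
Message ID 65 originates at pos 7; dropped at pos 1 in round 2

Answer: 2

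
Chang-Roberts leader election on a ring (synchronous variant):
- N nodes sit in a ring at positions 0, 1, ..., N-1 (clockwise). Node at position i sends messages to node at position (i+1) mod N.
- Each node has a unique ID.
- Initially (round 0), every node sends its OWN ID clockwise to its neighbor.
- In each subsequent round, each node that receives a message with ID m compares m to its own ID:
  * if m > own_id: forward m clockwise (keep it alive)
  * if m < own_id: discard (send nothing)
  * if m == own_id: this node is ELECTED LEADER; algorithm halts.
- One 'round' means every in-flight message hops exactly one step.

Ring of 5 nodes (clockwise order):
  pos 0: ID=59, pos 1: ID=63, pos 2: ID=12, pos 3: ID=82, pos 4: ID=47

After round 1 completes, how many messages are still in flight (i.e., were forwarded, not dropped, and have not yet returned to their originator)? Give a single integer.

Round 1: pos1(id63) recv 59: drop; pos2(id12) recv 63: fwd; pos3(id82) recv 12: drop; pos4(id47) recv 82: fwd; pos0(id59) recv 47: drop
After round 1: 2 messages still in flight

Answer: 2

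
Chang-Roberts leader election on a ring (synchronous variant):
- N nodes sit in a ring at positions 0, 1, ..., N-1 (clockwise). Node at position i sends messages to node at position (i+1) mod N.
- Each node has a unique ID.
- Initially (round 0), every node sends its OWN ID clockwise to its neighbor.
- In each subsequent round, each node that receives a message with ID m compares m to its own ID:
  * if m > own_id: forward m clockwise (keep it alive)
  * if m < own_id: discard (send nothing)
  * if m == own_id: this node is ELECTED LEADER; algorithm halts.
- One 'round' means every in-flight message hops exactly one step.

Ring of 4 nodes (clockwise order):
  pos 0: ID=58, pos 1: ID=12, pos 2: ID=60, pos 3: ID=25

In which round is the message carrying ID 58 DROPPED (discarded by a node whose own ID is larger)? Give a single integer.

Answer: 2

Derivation:
Round 1: pos1(id12) recv 58: fwd; pos2(id60) recv 12: drop; pos3(id25) recv 60: fwd; pos0(id58) recv 25: drop
Round 2: pos2(id60) recv 58: drop; pos0(id58) recv 60: fwd
Round 3: pos1(id12) recv 60: fwd
Round 4: pos2(id60) recv 60: ELECTED
Message ID 58 originates at pos 0; dropped at pos 2 in round 2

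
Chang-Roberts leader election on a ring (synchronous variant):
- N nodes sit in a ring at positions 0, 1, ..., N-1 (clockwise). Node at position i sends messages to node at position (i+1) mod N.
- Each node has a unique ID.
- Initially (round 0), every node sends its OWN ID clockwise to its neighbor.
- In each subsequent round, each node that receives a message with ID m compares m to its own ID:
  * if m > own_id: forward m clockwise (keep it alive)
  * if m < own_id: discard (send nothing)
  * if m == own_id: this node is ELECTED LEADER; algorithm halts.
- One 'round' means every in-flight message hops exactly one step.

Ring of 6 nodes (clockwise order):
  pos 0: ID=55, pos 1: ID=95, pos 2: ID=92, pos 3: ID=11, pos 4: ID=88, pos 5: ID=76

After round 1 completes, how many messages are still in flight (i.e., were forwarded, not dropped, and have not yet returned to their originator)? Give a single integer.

Answer: 4

Derivation:
Round 1: pos1(id95) recv 55: drop; pos2(id92) recv 95: fwd; pos3(id11) recv 92: fwd; pos4(id88) recv 11: drop; pos5(id76) recv 88: fwd; pos0(id55) recv 76: fwd
After round 1: 4 messages still in flight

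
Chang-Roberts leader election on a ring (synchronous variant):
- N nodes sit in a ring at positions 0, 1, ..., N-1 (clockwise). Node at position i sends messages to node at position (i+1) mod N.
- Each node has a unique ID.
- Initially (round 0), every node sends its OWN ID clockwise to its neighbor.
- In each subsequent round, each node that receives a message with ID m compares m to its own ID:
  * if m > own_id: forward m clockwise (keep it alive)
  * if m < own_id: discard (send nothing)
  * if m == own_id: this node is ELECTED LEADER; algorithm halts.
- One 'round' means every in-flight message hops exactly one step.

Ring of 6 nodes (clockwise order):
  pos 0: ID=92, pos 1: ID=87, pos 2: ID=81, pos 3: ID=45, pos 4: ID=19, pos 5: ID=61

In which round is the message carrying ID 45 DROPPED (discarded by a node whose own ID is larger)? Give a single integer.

Round 1: pos1(id87) recv 92: fwd; pos2(id81) recv 87: fwd; pos3(id45) recv 81: fwd; pos4(id19) recv 45: fwd; pos5(id61) recv 19: drop; pos0(id92) recv 61: drop
Round 2: pos2(id81) recv 92: fwd; pos3(id45) recv 87: fwd; pos4(id19) recv 81: fwd; pos5(id61) recv 45: drop
Round 3: pos3(id45) recv 92: fwd; pos4(id19) recv 87: fwd; pos5(id61) recv 81: fwd
Round 4: pos4(id19) recv 92: fwd; pos5(id61) recv 87: fwd; pos0(id92) recv 81: drop
Round 5: pos5(id61) recv 92: fwd; pos0(id92) recv 87: drop
Round 6: pos0(id92) recv 92: ELECTED
Message ID 45 originates at pos 3; dropped at pos 5 in round 2

Answer: 2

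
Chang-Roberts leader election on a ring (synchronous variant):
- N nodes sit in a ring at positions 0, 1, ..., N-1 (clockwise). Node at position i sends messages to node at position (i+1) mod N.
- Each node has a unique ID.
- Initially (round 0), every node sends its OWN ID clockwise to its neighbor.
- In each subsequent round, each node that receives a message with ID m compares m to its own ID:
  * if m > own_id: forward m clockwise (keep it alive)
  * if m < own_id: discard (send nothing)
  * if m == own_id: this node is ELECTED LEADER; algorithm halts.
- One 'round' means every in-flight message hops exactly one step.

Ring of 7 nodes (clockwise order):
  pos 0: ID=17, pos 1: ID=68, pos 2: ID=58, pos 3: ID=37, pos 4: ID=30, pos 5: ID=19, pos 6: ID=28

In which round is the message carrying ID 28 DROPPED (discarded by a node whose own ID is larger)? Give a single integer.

Answer: 2

Derivation:
Round 1: pos1(id68) recv 17: drop; pos2(id58) recv 68: fwd; pos3(id37) recv 58: fwd; pos4(id30) recv 37: fwd; pos5(id19) recv 30: fwd; pos6(id28) recv 19: drop; pos0(id17) recv 28: fwd
Round 2: pos3(id37) recv 68: fwd; pos4(id30) recv 58: fwd; pos5(id19) recv 37: fwd; pos6(id28) recv 30: fwd; pos1(id68) recv 28: drop
Round 3: pos4(id30) recv 68: fwd; pos5(id19) recv 58: fwd; pos6(id28) recv 37: fwd; pos0(id17) recv 30: fwd
Round 4: pos5(id19) recv 68: fwd; pos6(id28) recv 58: fwd; pos0(id17) recv 37: fwd; pos1(id68) recv 30: drop
Round 5: pos6(id28) recv 68: fwd; pos0(id17) recv 58: fwd; pos1(id68) recv 37: drop
Round 6: pos0(id17) recv 68: fwd; pos1(id68) recv 58: drop
Round 7: pos1(id68) recv 68: ELECTED
Message ID 28 originates at pos 6; dropped at pos 1 in round 2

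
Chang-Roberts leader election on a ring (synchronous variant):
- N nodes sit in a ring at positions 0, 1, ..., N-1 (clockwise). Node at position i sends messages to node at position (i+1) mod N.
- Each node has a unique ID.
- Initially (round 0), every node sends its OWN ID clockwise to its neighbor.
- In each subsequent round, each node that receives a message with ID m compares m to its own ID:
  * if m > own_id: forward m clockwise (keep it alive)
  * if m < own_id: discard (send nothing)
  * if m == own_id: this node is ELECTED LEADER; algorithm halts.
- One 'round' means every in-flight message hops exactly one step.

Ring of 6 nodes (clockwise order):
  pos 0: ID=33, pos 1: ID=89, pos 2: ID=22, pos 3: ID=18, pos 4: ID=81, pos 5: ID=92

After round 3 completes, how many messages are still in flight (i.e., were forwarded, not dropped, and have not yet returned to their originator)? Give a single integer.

Round 1: pos1(id89) recv 33: drop; pos2(id22) recv 89: fwd; pos3(id18) recv 22: fwd; pos4(id81) recv 18: drop; pos5(id92) recv 81: drop; pos0(id33) recv 92: fwd
Round 2: pos3(id18) recv 89: fwd; pos4(id81) recv 22: drop; pos1(id89) recv 92: fwd
Round 3: pos4(id81) recv 89: fwd; pos2(id22) recv 92: fwd
After round 3: 2 messages still in flight

Answer: 2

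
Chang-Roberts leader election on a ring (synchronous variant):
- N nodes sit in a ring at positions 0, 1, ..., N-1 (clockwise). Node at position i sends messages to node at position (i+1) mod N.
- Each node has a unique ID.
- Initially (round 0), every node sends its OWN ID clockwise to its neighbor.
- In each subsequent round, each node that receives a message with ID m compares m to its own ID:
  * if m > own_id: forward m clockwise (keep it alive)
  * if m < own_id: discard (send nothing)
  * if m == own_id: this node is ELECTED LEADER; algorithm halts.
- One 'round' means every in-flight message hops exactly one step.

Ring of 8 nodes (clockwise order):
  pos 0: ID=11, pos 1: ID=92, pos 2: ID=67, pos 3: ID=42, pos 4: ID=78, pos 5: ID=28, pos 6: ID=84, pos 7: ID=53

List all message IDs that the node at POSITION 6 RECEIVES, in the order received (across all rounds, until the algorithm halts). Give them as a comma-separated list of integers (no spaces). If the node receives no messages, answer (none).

Round 1: pos1(id92) recv 11: drop; pos2(id67) recv 92: fwd; pos3(id42) recv 67: fwd; pos4(id78) recv 42: drop; pos5(id28) recv 78: fwd; pos6(id84) recv 28: drop; pos7(id53) recv 84: fwd; pos0(id11) recv 53: fwd
Round 2: pos3(id42) recv 92: fwd; pos4(id78) recv 67: drop; pos6(id84) recv 78: drop; pos0(id11) recv 84: fwd; pos1(id92) recv 53: drop
Round 3: pos4(id78) recv 92: fwd; pos1(id92) recv 84: drop
Round 4: pos5(id28) recv 92: fwd
Round 5: pos6(id84) recv 92: fwd
Round 6: pos7(id53) recv 92: fwd
Round 7: pos0(id11) recv 92: fwd
Round 8: pos1(id92) recv 92: ELECTED

Answer: 28,78,92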